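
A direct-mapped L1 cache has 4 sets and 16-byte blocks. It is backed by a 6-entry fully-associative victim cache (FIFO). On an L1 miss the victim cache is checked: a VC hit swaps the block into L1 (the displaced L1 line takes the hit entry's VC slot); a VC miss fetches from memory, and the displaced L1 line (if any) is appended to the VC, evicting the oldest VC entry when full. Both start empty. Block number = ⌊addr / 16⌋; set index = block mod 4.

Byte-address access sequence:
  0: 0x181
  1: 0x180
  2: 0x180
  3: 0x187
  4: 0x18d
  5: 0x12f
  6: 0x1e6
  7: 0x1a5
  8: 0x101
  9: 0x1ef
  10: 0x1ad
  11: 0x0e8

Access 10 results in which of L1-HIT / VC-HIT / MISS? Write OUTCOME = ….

#0 0x181→b24/s0 MISS; vc=[]
#1 0x180→b24/s0 L1-HIT; vc=[]
#2 0x180→b24/s0 L1-HIT; vc=[]
#3 0x187→b24/s0 L1-HIT; vc=[]
#4 0x18d→b24/s0 L1-HIT; vc=[]
#5 0x12f→b18/s2 MISS; vc=[]
#6 0x1e6→b30/s2 MISS; vc=[18]
#7 0x1a5→b26/s2 MISS; vc=[18,30]
#8 0x101→b16/s0 MISS; vc=[18,30,24]
#9 0x1ef→b30/s2 VC-HIT; vc=[18,26,24]
#10 0x1ad→b26/s2 VC-HIT; vc=[18,30,24]
#11 0xe8→b14/s2 MISS; vc=[18,30,24,26]

OUTCOME = VC-HIT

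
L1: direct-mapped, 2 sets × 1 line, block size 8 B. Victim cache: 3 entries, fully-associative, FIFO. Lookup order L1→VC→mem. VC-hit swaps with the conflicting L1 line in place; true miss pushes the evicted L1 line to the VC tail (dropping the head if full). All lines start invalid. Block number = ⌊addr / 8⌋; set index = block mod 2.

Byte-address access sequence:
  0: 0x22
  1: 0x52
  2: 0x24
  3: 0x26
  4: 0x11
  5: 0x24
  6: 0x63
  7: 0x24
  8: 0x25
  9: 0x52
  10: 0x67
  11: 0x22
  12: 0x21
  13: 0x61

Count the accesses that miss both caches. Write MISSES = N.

MISSES = 4

0: 0x22 (blk 4, set 0) → MISS  vc=[]
1: 0x52 (blk 10, set 0) → MISS  vc=[4]
2: 0x24 (blk 4, set 0) → VC-HIT  vc=[10]
3: 0x26 (blk 4, set 0) → L1-HIT  vc=[10]
4: 0x11 (blk 2, set 0) → MISS  vc=[10, 4]
5: 0x24 (blk 4, set 0) → VC-HIT  vc=[10, 2]
6: 0x63 (blk 12, set 0) → MISS  vc=[10, 2, 4]
7: 0x24 (blk 4, set 0) → VC-HIT  vc=[10, 2, 12]
8: 0x25 (blk 4, set 0) → L1-HIT  vc=[10, 2, 12]
9: 0x52 (blk 10, set 0) → VC-HIT  vc=[4, 2, 12]
10: 0x67 (blk 12, set 0) → VC-HIT  vc=[4, 2, 10]
11: 0x22 (blk 4, set 0) → VC-HIT  vc=[12, 2, 10]
12: 0x21 (blk 4, set 0) → L1-HIT  vc=[12, 2, 10]
13: 0x61 (blk 12, set 0) → VC-HIT  vc=[4, 2, 10]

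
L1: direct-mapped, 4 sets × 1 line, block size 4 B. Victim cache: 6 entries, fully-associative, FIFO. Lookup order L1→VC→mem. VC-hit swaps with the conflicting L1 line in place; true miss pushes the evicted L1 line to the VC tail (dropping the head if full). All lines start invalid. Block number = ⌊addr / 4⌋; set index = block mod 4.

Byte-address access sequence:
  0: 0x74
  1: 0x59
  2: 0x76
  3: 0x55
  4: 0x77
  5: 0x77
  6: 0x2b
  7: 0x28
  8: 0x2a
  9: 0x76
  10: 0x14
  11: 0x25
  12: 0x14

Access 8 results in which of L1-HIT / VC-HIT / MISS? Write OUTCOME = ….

OUTCOME = L1-HIT

  [0] addr=0x74 blk=29 s=1: MISS | VC []
  [1] addr=0x59 blk=22 s=2: MISS | VC []
  [2] addr=0x76 blk=29 s=1: L1-HIT | VC []
  [3] addr=0x55 blk=21 s=1: MISS | VC [29]
  [4] addr=0x77 blk=29 s=1: VC-HIT | VC [21]
  [5] addr=0x77 blk=29 s=1: L1-HIT | VC [21]
  [6] addr=0x2b blk=10 s=2: MISS | VC [21, 22]
  [7] addr=0x28 blk=10 s=2: L1-HIT | VC [21, 22]
  [8] addr=0x2a blk=10 s=2: L1-HIT | VC [21, 22]
  [9] addr=0x76 blk=29 s=1: L1-HIT | VC [21, 22]
  [10] addr=0x14 blk=5 s=1: MISS | VC [21, 22, 29]
  [11] addr=0x25 blk=9 s=1: MISS | VC [21, 22, 29, 5]
  [12] addr=0x14 blk=5 s=1: VC-HIT | VC [21, 22, 29, 9]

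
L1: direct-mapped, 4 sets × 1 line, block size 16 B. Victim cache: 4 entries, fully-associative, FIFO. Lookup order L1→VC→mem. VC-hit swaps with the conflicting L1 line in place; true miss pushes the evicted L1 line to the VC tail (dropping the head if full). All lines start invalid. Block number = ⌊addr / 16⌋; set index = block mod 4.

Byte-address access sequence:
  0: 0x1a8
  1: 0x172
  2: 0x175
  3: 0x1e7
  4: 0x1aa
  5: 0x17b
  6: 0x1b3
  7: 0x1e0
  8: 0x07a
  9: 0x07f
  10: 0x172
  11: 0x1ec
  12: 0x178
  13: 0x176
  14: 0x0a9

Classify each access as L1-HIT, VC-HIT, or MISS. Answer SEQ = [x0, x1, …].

  [0] addr=0x1a8 blk=26 s=2: MISS | VC []
  [1] addr=0x172 blk=23 s=3: MISS | VC []
  [2] addr=0x175 blk=23 s=3: L1-HIT | VC []
  [3] addr=0x1e7 blk=30 s=2: MISS | VC [26]
  [4] addr=0x1aa blk=26 s=2: VC-HIT | VC [30]
  [5] addr=0x17b blk=23 s=3: L1-HIT | VC [30]
  [6] addr=0x1b3 blk=27 s=3: MISS | VC [30, 23]
  [7] addr=0x1e0 blk=30 s=2: VC-HIT | VC [26, 23]
  [8] addr=0x7a blk=7 s=3: MISS | VC [26, 23, 27]
  [9] addr=0x7f blk=7 s=3: L1-HIT | VC [26, 23, 27]
  [10] addr=0x172 blk=23 s=3: VC-HIT | VC [26, 7, 27]
  [11] addr=0x1ec blk=30 s=2: L1-HIT | VC [26, 7, 27]
  [12] addr=0x178 blk=23 s=3: L1-HIT | VC [26, 7, 27]
  [13] addr=0x176 blk=23 s=3: L1-HIT | VC [26, 7, 27]
  [14] addr=0xa9 blk=10 s=2: MISS | VC [26, 7, 27, 30]

SEQ = [MISS, MISS, L1-HIT, MISS, VC-HIT, L1-HIT, MISS, VC-HIT, MISS, L1-HIT, VC-HIT, L1-HIT, L1-HIT, L1-HIT, MISS]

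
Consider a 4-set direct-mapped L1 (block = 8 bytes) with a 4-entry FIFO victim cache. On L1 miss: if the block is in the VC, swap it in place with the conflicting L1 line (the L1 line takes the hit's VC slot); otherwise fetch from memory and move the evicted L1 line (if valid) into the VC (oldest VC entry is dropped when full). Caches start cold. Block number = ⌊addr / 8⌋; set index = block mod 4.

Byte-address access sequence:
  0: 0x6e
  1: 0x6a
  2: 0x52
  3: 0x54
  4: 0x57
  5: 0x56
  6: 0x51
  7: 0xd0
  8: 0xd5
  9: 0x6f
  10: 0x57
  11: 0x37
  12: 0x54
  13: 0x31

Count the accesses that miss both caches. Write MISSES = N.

#0 0x6e→b13/s1 MISS; vc=[]
#1 0x6a→b13/s1 L1-HIT; vc=[]
#2 0x52→b10/s2 MISS; vc=[]
#3 0x54→b10/s2 L1-HIT; vc=[]
#4 0x57→b10/s2 L1-HIT; vc=[]
#5 0x56→b10/s2 L1-HIT; vc=[]
#6 0x51→b10/s2 L1-HIT; vc=[]
#7 0xd0→b26/s2 MISS; vc=[10]
#8 0xd5→b26/s2 L1-HIT; vc=[10]
#9 0x6f→b13/s1 L1-HIT; vc=[10]
#10 0x57→b10/s2 VC-HIT; vc=[26]
#11 0x37→b6/s2 MISS; vc=[26,10]
#12 0x54→b10/s2 VC-HIT; vc=[26,6]
#13 0x31→b6/s2 VC-HIT; vc=[26,10]

MISSES = 4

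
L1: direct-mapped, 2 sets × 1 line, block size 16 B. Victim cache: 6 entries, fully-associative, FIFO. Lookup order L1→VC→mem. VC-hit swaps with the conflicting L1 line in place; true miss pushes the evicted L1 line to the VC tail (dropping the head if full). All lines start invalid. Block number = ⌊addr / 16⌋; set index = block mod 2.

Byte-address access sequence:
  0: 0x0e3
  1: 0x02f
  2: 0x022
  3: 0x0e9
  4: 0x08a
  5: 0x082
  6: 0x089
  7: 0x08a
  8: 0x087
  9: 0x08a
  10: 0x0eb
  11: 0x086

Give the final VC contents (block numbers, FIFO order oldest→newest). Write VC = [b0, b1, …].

0: 0xe3 (blk 14, set 0) → MISS  vc=[]
1: 0x2f (blk 2, set 0) → MISS  vc=[14]
2: 0x22 (blk 2, set 0) → L1-HIT  vc=[14]
3: 0xe9 (blk 14, set 0) → VC-HIT  vc=[2]
4: 0x8a (blk 8, set 0) → MISS  vc=[2, 14]
5: 0x82 (blk 8, set 0) → L1-HIT  vc=[2, 14]
6: 0x89 (blk 8, set 0) → L1-HIT  vc=[2, 14]
7: 0x8a (blk 8, set 0) → L1-HIT  vc=[2, 14]
8: 0x87 (blk 8, set 0) → L1-HIT  vc=[2, 14]
9: 0x8a (blk 8, set 0) → L1-HIT  vc=[2, 14]
10: 0xeb (blk 14, set 0) → VC-HIT  vc=[2, 8]
11: 0x86 (blk 8, set 0) → VC-HIT  vc=[2, 14]

VC = [2, 14]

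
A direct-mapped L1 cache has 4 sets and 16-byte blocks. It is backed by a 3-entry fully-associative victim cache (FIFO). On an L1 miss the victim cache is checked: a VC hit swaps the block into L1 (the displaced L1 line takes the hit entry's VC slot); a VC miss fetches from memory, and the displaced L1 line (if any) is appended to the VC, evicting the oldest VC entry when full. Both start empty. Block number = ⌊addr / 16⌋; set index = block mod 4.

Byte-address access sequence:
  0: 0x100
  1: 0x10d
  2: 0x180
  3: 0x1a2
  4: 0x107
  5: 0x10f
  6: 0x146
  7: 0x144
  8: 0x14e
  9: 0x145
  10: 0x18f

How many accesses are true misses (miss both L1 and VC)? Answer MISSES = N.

#0 0x100→b16/s0 MISS; vc=[]
#1 0x10d→b16/s0 L1-HIT; vc=[]
#2 0x180→b24/s0 MISS; vc=[16]
#3 0x1a2→b26/s2 MISS; vc=[16]
#4 0x107→b16/s0 VC-HIT; vc=[24]
#5 0x10f→b16/s0 L1-HIT; vc=[24]
#6 0x146→b20/s0 MISS; vc=[24,16]
#7 0x144→b20/s0 L1-HIT; vc=[24,16]
#8 0x14e→b20/s0 L1-HIT; vc=[24,16]
#9 0x145→b20/s0 L1-HIT; vc=[24,16]
#10 0x18f→b24/s0 VC-HIT; vc=[20,16]

MISSES = 4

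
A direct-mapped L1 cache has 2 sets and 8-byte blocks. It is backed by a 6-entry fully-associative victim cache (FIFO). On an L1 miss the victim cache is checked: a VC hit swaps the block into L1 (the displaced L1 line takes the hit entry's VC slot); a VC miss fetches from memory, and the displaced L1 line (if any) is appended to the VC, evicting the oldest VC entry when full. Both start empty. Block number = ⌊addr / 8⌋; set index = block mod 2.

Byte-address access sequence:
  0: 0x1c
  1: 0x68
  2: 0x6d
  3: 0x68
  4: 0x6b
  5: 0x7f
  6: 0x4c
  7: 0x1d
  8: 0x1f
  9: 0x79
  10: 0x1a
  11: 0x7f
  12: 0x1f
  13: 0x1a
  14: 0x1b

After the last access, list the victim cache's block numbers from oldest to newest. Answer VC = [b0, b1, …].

#0 0x1c→b3/s1 MISS; vc=[]
#1 0x68→b13/s1 MISS; vc=[3]
#2 0x6d→b13/s1 L1-HIT; vc=[3]
#3 0x68→b13/s1 L1-HIT; vc=[3]
#4 0x6b→b13/s1 L1-HIT; vc=[3]
#5 0x7f→b15/s1 MISS; vc=[3,13]
#6 0x4c→b9/s1 MISS; vc=[3,13,15]
#7 0x1d→b3/s1 VC-HIT; vc=[9,13,15]
#8 0x1f→b3/s1 L1-HIT; vc=[9,13,15]
#9 0x79→b15/s1 VC-HIT; vc=[9,13,3]
#10 0x1a→b3/s1 VC-HIT; vc=[9,13,15]
#11 0x7f→b15/s1 VC-HIT; vc=[9,13,3]
#12 0x1f→b3/s1 VC-HIT; vc=[9,13,15]
#13 0x1a→b3/s1 L1-HIT; vc=[9,13,15]
#14 0x1b→b3/s1 L1-HIT; vc=[9,13,15]

VC = [9, 13, 15]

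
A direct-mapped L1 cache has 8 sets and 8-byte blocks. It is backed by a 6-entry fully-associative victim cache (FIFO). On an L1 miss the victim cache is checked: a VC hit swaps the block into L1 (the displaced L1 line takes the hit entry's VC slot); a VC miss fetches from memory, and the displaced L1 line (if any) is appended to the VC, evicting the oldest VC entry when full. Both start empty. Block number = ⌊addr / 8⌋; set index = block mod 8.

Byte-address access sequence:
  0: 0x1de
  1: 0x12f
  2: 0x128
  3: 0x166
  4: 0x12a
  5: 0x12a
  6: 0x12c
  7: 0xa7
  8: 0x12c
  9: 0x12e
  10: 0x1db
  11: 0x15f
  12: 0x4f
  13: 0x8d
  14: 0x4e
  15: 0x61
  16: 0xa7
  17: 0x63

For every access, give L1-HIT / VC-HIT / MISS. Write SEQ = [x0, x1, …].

  [0] addr=0x1de blk=59 s=3: MISS | VC []
  [1] addr=0x12f blk=37 s=5: MISS | VC []
  [2] addr=0x128 blk=37 s=5: L1-HIT | VC []
  [3] addr=0x166 blk=44 s=4: MISS | VC []
  [4] addr=0x12a blk=37 s=5: L1-HIT | VC []
  [5] addr=0x12a blk=37 s=5: L1-HIT | VC []
  [6] addr=0x12c blk=37 s=5: L1-HIT | VC []
  [7] addr=0xa7 blk=20 s=4: MISS | VC [44]
  [8] addr=0x12c blk=37 s=5: L1-HIT | VC [44]
  [9] addr=0x12e blk=37 s=5: L1-HIT | VC [44]
  [10] addr=0x1db blk=59 s=3: L1-HIT | VC [44]
  [11] addr=0x15f blk=43 s=3: MISS | VC [44, 59]
  [12] addr=0x4f blk=9 s=1: MISS | VC [44, 59]
  [13] addr=0x8d blk=17 s=1: MISS | VC [44, 59, 9]
  [14] addr=0x4e blk=9 s=1: VC-HIT | VC [44, 59, 17]
  [15] addr=0x61 blk=12 s=4: MISS | VC [44, 59, 17, 20]
  [16] addr=0xa7 blk=20 s=4: VC-HIT | VC [44, 59, 17, 12]
  [17] addr=0x63 blk=12 s=4: VC-HIT | VC [44, 59, 17, 20]

SEQ = [MISS, MISS, L1-HIT, MISS, L1-HIT, L1-HIT, L1-HIT, MISS, L1-HIT, L1-HIT, L1-HIT, MISS, MISS, MISS, VC-HIT, MISS, VC-HIT, VC-HIT]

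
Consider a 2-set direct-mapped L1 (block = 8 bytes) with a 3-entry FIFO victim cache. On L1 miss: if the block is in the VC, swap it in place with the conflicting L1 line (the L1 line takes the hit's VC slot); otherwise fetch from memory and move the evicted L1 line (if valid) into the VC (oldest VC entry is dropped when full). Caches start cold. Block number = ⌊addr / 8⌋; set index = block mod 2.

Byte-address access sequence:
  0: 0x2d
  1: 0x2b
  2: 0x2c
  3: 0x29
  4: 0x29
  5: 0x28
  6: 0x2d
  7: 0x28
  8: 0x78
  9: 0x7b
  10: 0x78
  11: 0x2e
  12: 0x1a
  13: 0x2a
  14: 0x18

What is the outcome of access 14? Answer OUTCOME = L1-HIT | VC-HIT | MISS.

OUTCOME = VC-HIT

  [0] addr=0x2d blk=5 s=1: MISS | VC []
  [1] addr=0x2b blk=5 s=1: L1-HIT | VC []
  [2] addr=0x2c blk=5 s=1: L1-HIT | VC []
  [3] addr=0x29 blk=5 s=1: L1-HIT | VC []
  [4] addr=0x29 blk=5 s=1: L1-HIT | VC []
  [5] addr=0x28 blk=5 s=1: L1-HIT | VC []
  [6] addr=0x2d blk=5 s=1: L1-HIT | VC []
  [7] addr=0x28 blk=5 s=1: L1-HIT | VC []
  [8] addr=0x78 blk=15 s=1: MISS | VC [5]
  [9] addr=0x7b blk=15 s=1: L1-HIT | VC [5]
  [10] addr=0x78 blk=15 s=1: L1-HIT | VC [5]
  [11] addr=0x2e blk=5 s=1: VC-HIT | VC [15]
  [12] addr=0x1a blk=3 s=1: MISS | VC [15, 5]
  [13] addr=0x2a blk=5 s=1: VC-HIT | VC [15, 3]
  [14] addr=0x18 blk=3 s=1: VC-HIT | VC [15, 5]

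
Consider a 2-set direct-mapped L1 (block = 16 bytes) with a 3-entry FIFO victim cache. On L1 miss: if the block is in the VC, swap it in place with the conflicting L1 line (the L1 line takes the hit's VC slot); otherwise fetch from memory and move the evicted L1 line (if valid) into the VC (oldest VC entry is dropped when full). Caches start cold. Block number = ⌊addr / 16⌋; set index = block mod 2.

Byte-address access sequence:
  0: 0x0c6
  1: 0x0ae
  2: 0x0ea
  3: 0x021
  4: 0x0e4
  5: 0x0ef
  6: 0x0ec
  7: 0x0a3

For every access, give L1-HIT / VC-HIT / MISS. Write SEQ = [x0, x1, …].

SEQ = [MISS, MISS, MISS, MISS, VC-HIT, L1-HIT, L1-HIT, VC-HIT]

#0 0xc6→b12/s0 MISS; vc=[]
#1 0xae→b10/s0 MISS; vc=[12]
#2 0xea→b14/s0 MISS; vc=[12,10]
#3 0x21→b2/s0 MISS; vc=[12,10,14]
#4 0xe4→b14/s0 VC-HIT; vc=[12,10,2]
#5 0xef→b14/s0 L1-HIT; vc=[12,10,2]
#6 0xec→b14/s0 L1-HIT; vc=[12,10,2]
#7 0xa3→b10/s0 VC-HIT; vc=[12,14,2]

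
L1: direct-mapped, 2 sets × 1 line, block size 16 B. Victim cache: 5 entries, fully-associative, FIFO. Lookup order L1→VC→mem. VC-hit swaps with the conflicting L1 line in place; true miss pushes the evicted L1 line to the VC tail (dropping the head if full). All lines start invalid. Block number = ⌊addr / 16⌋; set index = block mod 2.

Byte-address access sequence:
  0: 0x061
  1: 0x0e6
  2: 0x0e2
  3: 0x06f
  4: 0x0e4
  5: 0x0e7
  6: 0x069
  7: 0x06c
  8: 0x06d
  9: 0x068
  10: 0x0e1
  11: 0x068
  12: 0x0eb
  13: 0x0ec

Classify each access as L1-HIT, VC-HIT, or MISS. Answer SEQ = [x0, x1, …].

SEQ = [MISS, MISS, L1-HIT, VC-HIT, VC-HIT, L1-HIT, VC-HIT, L1-HIT, L1-HIT, L1-HIT, VC-HIT, VC-HIT, VC-HIT, L1-HIT]

0: 0x61 (blk 6, set 0) → MISS  vc=[]
1: 0xe6 (blk 14, set 0) → MISS  vc=[6]
2: 0xe2 (blk 14, set 0) → L1-HIT  vc=[6]
3: 0x6f (blk 6, set 0) → VC-HIT  vc=[14]
4: 0xe4 (blk 14, set 0) → VC-HIT  vc=[6]
5: 0xe7 (blk 14, set 0) → L1-HIT  vc=[6]
6: 0x69 (blk 6, set 0) → VC-HIT  vc=[14]
7: 0x6c (blk 6, set 0) → L1-HIT  vc=[14]
8: 0x6d (blk 6, set 0) → L1-HIT  vc=[14]
9: 0x68 (blk 6, set 0) → L1-HIT  vc=[14]
10: 0xe1 (blk 14, set 0) → VC-HIT  vc=[6]
11: 0x68 (blk 6, set 0) → VC-HIT  vc=[14]
12: 0xeb (blk 14, set 0) → VC-HIT  vc=[6]
13: 0xec (blk 14, set 0) → L1-HIT  vc=[6]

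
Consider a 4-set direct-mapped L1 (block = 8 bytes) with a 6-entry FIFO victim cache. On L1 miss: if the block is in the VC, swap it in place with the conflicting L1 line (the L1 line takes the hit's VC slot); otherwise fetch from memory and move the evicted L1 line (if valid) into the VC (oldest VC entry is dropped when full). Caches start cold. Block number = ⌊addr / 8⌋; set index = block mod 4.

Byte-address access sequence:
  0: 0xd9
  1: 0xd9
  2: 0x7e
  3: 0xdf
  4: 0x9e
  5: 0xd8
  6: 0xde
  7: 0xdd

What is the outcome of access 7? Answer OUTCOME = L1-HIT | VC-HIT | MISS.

OUTCOME = L1-HIT

#0 0xd9→b27/s3 MISS; vc=[]
#1 0xd9→b27/s3 L1-HIT; vc=[]
#2 0x7e→b15/s3 MISS; vc=[27]
#3 0xdf→b27/s3 VC-HIT; vc=[15]
#4 0x9e→b19/s3 MISS; vc=[15,27]
#5 0xd8→b27/s3 VC-HIT; vc=[15,19]
#6 0xde→b27/s3 L1-HIT; vc=[15,19]
#7 0xdd→b27/s3 L1-HIT; vc=[15,19]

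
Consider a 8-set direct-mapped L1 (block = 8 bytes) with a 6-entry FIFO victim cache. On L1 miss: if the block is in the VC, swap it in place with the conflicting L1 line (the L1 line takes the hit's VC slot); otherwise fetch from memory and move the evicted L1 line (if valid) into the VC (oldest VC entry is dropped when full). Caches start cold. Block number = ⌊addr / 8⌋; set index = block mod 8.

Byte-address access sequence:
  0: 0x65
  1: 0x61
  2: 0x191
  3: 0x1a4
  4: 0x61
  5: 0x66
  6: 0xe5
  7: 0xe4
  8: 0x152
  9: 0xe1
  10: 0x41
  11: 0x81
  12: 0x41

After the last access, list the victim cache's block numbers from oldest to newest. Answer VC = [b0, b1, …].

  [0] addr=0x65 blk=12 s=4: MISS | VC []
  [1] addr=0x61 blk=12 s=4: L1-HIT | VC []
  [2] addr=0x191 blk=50 s=2: MISS | VC []
  [3] addr=0x1a4 blk=52 s=4: MISS | VC [12]
  [4] addr=0x61 blk=12 s=4: VC-HIT | VC [52]
  [5] addr=0x66 blk=12 s=4: L1-HIT | VC [52]
  [6] addr=0xe5 blk=28 s=4: MISS | VC [52, 12]
  [7] addr=0xe4 blk=28 s=4: L1-HIT | VC [52, 12]
  [8] addr=0x152 blk=42 s=2: MISS | VC [52, 12, 50]
  [9] addr=0xe1 blk=28 s=4: L1-HIT | VC [52, 12, 50]
  [10] addr=0x41 blk=8 s=0: MISS | VC [52, 12, 50]
  [11] addr=0x81 blk=16 s=0: MISS | VC [52, 12, 50, 8]
  [12] addr=0x41 blk=8 s=0: VC-HIT | VC [52, 12, 50, 16]

VC = [52, 12, 50, 16]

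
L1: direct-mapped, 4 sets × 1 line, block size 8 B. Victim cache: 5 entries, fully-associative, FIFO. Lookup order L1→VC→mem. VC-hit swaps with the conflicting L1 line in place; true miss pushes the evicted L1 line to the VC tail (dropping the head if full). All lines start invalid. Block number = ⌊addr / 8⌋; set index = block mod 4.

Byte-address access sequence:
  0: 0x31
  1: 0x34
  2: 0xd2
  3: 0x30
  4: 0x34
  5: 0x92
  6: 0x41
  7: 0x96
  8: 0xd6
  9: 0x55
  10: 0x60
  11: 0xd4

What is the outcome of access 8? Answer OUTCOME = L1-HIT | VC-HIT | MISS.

OUTCOME = VC-HIT

0: 0x31 (blk 6, set 2) → MISS  vc=[]
1: 0x34 (blk 6, set 2) → L1-HIT  vc=[]
2: 0xd2 (blk 26, set 2) → MISS  vc=[6]
3: 0x30 (blk 6, set 2) → VC-HIT  vc=[26]
4: 0x34 (blk 6, set 2) → L1-HIT  vc=[26]
5: 0x92 (blk 18, set 2) → MISS  vc=[26, 6]
6: 0x41 (blk 8, set 0) → MISS  vc=[26, 6]
7: 0x96 (blk 18, set 2) → L1-HIT  vc=[26, 6]
8: 0xd6 (blk 26, set 2) → VC-HIT  vc=[18, 6]
9: 0x55 (blk 10, set 2) → MISS  vc=[18, 6, 26]
10: 0x60 (blk 12, set 0) → MISS  vc=[18, 6, 26, 8]
11: 0xd4 (blk 26, set 2) → VC-HIT  vc=[18, 6, 10, 8]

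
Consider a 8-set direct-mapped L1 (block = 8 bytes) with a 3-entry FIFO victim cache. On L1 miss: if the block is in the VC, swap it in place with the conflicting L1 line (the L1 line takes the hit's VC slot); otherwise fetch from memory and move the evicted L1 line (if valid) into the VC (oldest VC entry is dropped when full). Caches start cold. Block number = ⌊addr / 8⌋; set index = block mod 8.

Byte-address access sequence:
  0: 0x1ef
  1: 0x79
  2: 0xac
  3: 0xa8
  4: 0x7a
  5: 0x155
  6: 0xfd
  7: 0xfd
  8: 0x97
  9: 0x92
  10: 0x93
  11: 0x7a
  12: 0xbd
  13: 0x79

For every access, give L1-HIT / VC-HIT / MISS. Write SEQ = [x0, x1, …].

  [0] addr=0x1ef blk=61 s=5: MISS | VC []
  [1] addr=0x79 blk=15 s=7: MISS | VC []
  [2] addr=0xac blk=21 s=5: MISS | VC [61]
  [3] addr=0xa8 blk=21 s=5: L1-HIT | VC [61]
  [4] addr=0x7a blk=15 s=7: L1-HIT | VC [61]
  [5] addr=0x155 blk=42 s=2: MISS | VC [61]
  [6] addr=0xfd blk=31 s=7: MISS | VC [61, 15]
  [7] addr=0xfd blk=31 s=7: L1-HIT | VC [61, 15]
  [8] addr=0x97 blk=18 s=2: MISS | VC [61, 15, 42]
  [9] addr=0x92 blk=18 s=2: L1-HIT | VC [61, 15, 42]
  [10] addr=0x93 blk=18 s=2: L1-HIT | VC [61, 15, 42]
  [11] addr=0x7a blk=15 s=7: VC-HIT | VC [61, 31, 42]
  [12] addr=0xbd blk=23 s=7: MISS | VC [31, 42, 15]
  [13] addr=0x79 blk=15 s=7: VC-HIT | VC [31, 42, 23]

SEQ = [MISS, MISS, MISS, L1-HIT, L1-HIT, MISS, MISS, L1-HIT, MISS, L1-HIT, L1-HIT, VC-HIT, MISS, VC-HIT]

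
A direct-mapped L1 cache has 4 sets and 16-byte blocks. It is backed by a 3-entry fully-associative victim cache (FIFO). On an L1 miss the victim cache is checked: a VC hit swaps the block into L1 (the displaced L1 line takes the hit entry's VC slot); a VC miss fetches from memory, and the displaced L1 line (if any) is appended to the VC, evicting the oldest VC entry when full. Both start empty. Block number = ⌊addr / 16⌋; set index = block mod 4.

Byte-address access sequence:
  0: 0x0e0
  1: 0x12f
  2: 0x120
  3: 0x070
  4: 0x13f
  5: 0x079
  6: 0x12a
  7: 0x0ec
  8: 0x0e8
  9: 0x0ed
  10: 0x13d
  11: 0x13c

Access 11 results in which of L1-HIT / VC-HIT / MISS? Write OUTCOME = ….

OUTCOME = L1-HIT

  [0] addr=0xe0 blk=14 s=2: MISS | VC []
  [1] addr=0x12f blk=18 s=2: MISS | VC [14]
  [2] addr=0x120 blk=18 s=2: L1-HIT | VC [14]
  [3] addr=0x70 blk=7 s=3: MISS | VC [14]
  [4] addr=0x13f blk=19 s=3: MISS | VC [14, 7]
  [5] addr=0x79 blk=7 s=3: VC-HIT | VC [14, 19]
  [6] addr=0x12a blk=18 s=2: L1-HIT | VC [14, 19]
  [7] addr=0xec blk=14 s=2: VC-HIT | VC [18, 19]
  [8] addr=0xe8 blk=14 s=2: L1-HIT | VC [18, 19]
  [9] addr=0xed blk=14 s=2: L1-HIT | VC [18, 19]
  [10] addr=0x13d blk=19 s=3: VC-HIT | VC [18, 7]
  [11] addr=0x13c blk=19 s=3: L1-HIT | VC [18, 7]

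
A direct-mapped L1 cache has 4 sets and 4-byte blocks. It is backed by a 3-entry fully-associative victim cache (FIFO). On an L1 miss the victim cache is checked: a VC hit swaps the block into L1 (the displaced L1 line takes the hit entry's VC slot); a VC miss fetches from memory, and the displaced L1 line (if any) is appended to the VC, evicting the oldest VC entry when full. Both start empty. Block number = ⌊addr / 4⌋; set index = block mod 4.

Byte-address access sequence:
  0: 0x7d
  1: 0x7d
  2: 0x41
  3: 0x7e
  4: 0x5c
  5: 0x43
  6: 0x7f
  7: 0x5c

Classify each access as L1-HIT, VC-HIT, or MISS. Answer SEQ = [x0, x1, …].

SEQ = [MISS, L1-HIT, MISS, L1-HIT, MISS, L1-HIT, VC-HIT, VC-HIT]

#0 0x7d→b31/s3 MISS; vc=[]
#1 0x7d→b31/s3 L1-HIT; vc=[]
#2 0x41→b16/s0 MISS; vc=[]
#3 0x7e→b31/s3 L1-HIT; vc=[]
#4 0x5c→b23/s3 MISS; vc=[31]
#5 0x43→b16/s0 L1-HIT; vc=[31]
#6 0x7f→b31/s3 VC-HIT; vc=[23]
#7 0x5c→b23/s3 VC-HIT; vc=[31]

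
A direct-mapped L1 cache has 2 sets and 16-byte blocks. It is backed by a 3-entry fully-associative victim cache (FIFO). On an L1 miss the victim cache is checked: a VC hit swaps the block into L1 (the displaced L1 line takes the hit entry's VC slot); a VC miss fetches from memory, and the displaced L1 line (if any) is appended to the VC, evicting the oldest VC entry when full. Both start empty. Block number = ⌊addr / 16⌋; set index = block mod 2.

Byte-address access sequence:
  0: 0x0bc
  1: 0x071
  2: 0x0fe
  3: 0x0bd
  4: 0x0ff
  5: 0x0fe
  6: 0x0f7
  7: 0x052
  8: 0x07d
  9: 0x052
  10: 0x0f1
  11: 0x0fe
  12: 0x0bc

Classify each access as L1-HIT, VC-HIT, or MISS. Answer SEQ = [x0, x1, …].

#0 0xbc→b11/s1 MISS; vc=[]
#1 0x71→b7/s1 MISS; vc=[11]
#2 0xfe→b15/s1 MISS; vc=[11,7]
#3 0xbd→b11/s1 VC-HIT; vc=[15,7]
#4 0xff→b15/s1 VC-HIT; vc=[11,7]
#5 0xfe→b15/s1 L1-HIT; vc=[11,7]
#6 0xf7→b15/s1 L1-HIT; vc=[11,7]
#7 0x52→b5/s1 MISS; vc=[11,7,15]
#8 0x7d→b7/s1 VC-HIT; vc=[11,5,15]
#9 0x52→b5/s1 VC-HIT; vc=[11,7,15]
#10 0xf1→b15/s1 VC-HIT; vc=[11,7,5]
#11 0xfe→b15/s1 L1-HIT; vc=[11,7,5]
#12 0xbc→b11/s1 VC-HIT; vc=[15,7,5]

SEQ = [MISS, MISS, MISS, VC-HIT, VC-HIT, L1-HIT, L1-HIT, MISS, VC-HIT, VC-HIT, VC-HIT, L1-HIT, VC-HIT]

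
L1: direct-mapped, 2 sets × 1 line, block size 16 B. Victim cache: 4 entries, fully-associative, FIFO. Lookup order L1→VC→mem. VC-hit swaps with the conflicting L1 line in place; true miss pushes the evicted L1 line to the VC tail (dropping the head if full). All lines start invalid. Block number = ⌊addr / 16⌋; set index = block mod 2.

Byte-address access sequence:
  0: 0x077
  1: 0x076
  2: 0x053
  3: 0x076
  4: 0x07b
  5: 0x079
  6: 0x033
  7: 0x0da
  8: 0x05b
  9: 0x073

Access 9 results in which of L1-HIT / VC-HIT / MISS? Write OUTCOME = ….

OUTCOME = VC-HIT

#0 0x77→b7/s1 MISS; vc=[]
#1 0x76→b7/s1 L1-HIT; vc=[]
#2 0x53→b5/s1 MISS; vc=[7]
#3 0x76→b7/s1 VC-HIT; vc=[5]
#4 0x7b→b7/s1 L1-HIT; vc=[5]
#5 0x79→b7/s1 L1-HIT; vc=[5]
#6 0x33→b3/s1 MISS; vc=[5,7]
#7 0xda→b13/s1 MISS; vc=[5,7,3]
#8 0x5b→b5/s1 VC-HIT; vc=[13,7,3]
#9 0x73→b7/s1 VC-HIT; vc=[13,5,3]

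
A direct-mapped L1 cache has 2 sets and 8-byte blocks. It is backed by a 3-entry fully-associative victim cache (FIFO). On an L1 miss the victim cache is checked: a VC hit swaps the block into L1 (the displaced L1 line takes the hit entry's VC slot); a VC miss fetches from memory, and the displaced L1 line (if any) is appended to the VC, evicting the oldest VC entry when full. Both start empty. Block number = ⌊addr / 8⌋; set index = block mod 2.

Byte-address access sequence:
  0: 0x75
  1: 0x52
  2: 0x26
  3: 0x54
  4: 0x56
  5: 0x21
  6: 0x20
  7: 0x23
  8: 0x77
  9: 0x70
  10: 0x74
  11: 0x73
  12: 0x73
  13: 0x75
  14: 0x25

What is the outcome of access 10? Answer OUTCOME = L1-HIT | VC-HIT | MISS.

#0 0x75→b14/s0 MISS; vc=[]
#1 0x52→b10/s0 MISS; vc=[14]
#2 0x26→b4/s0 MISS; vc=[14,10]
#3 0x54→b10/s0 VC-HIT; vc=[14,4]
#4 0x56→b10/s0 L1-HIT; vc=[14,4]
#5 0x21→b4/s0 VC-HIT; vc=[14,10]
#6 0x20→b4/s0 L1-HIT; vc=[14,10]
#7 0x23→b4/s0 L1-HIT; vc=[14,10]
#8 0x77→b14/s0 VC-HIT; vc=[4,10]
#9 0x70→b14/s0 L1-HIT; vc=[4,10]
#10 0x74→b14/s0 L1-HIT; vc=[4,10]
#11 0x73→b14/s0 L1-HIT; vc=[4,10]
#12 0x73→b14/s0 L1-HIT; vc=[4,10]
#13 0x75→b14/s0 L1-HIT; vc=[4,10]
#14 0x25→b4/s0 VC-HIT; vc=[14,10]

OUTCOME = L1-HIT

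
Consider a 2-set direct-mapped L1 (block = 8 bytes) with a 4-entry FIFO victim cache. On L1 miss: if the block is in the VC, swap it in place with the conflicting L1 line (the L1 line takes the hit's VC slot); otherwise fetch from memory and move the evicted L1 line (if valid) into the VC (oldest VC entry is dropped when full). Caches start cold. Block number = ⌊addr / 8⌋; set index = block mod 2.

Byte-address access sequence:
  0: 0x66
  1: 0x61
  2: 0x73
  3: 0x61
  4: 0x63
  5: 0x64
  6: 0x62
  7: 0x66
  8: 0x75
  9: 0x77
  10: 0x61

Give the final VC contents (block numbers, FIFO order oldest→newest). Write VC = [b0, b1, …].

VC = [14]

0: 0x66 (blk 12, set 0) → MISS  vc=[]
1: 0x61 (blk 12, set 0) → L1-HIT  vc=[]
2: 0x73 (blk 14, set 0) → MISS  vc=[12]
3: 0x61 (blk 12, set 0) → VC-HIT  vc=[14]
4: 0x63 (blk 12, set 0) → L1-HIT  vc=[14]
5: 0x64 (blk 12, set 0) → L1-HIT  vc=[14]
6: 0x62 (blk 12, set 0) → L1-HIT  vc=[14]
7: 0x66 (blk 12, set 0) → L1-HIT  vc=[14]
8: 0x75 (blk 14, set 0) → VC-HIT  vc=[12]
9: 0x77 (blk 14, set 0) → L1-HIT  vc=[12]
10: 0x61 (blk 12, set 0) → VC-HIT  vc=[14]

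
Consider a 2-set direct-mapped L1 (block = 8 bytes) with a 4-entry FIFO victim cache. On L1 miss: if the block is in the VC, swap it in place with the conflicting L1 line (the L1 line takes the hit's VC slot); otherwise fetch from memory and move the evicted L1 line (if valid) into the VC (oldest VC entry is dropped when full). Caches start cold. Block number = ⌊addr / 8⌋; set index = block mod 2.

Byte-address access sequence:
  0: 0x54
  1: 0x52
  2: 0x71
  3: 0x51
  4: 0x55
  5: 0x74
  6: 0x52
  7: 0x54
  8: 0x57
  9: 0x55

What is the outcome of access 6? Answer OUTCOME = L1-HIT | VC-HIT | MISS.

OUTCOME = VC-HIT

  [0] addr=0x54 blk=10 s=0: MISS | VC []
  [1] addr=0x52 blk=10 s=0: L1-HIT | VC []
  [2] addr=0x71 blk=14 s=0: MISS | VC [10]
  [3] addr=0x51 blk=10 s=0: VC-HIT | VC [14]
  [4] addr=0x55 blk=10 s=0: L1-HIT | VC [14]
  [5] addr=0x74 blk=14 s=0: VC-HIT | VC [10]
  [6] addr=0x52 blk=10 s=0: VC-HIT | VC [14]
  [7] addr=0x54 blk=10 s=0: L1-HIT | VC [14]
  [8] addr=0x57 blk=10 s=0: L1-HIT | VC [14]
  [9] addr=0x55 blk=10 s=0: L1-HIT | VC [14]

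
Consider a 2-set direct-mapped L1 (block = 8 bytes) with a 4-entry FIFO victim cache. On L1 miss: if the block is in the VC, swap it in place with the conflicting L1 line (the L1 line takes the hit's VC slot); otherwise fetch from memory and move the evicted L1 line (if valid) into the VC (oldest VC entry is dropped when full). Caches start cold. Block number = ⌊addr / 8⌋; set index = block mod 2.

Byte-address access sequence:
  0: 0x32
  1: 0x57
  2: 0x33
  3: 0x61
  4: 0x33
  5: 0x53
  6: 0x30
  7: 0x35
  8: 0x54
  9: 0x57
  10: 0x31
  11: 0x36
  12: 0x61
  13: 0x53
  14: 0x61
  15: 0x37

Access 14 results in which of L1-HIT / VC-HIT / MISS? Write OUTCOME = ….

#0 0x32→b6/s0 MISS; vc=[]
#1 0x57→b10/s0 MISS; vc=[6]
#2 0x33→b6/s0 VC-HIT; vc=[10]
#3 0x61→b12/s0 MISS; vc=[10,6]
#4 0x33→b6/s0 VC-HIT; vc=[10,12]
#5 0x53→b10/s0 VC-HIT; vc=[6,12]
#6 0x30→b6/s0 VC-HIT; vc=[10,12]
#7 0x35→b6/s0 L1-HIT; vc=[10,12]
#8 0x54→b10/s0 VC-HIT; vc=[6,12]
#9 0x57→b10/s0 L1-HIT; vc=[6,12]
#10 0x31→b6/s0 VC-HIT; vc=[10,12]
#11 0x36→b6/s0 L1-HIT; vc=[10,12]
#12 0x61→b12/s0 VC-HIT; vc=[10,6]
#13 0x53→b10/s0 VC-HIT; vc=[12,6]
#14 0x61→b12/s0 VC-HIT; vc=[10,6]
#15 0x37→b6/s0 VC-HIT; vc=[10,12]

OUTCOME = VC-HIT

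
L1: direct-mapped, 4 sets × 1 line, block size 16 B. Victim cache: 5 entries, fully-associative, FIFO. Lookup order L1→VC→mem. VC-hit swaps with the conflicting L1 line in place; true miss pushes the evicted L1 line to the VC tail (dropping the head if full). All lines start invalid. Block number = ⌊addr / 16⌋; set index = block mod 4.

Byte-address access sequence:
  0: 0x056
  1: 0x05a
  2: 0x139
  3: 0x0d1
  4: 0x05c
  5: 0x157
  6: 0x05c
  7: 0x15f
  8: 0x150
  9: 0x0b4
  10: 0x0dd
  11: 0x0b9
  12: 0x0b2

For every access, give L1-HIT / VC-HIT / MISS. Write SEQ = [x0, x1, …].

0: 0x56 (blk 5, set 1) → MISS  vc=[]
1: 0x5a (blk 5, set 1) → L1-HIT  vc=[]
2: 0x139 (blk 19, set 3) → MISS  vc=[]
3: 0xd1 (blk 13, set 1) → MISS  vc=[5]
4: 0x5c (blk 5, set 1) → VC-HIT  vc=[13]
5: 0x157 (blk 21, set 1) → MISS  vc=[13, 5]
6: 0x5c (blk 5, set 1) → VC-HIT  vc=[13, 21]
7: 0x15f (blk 21, set 1) → VC-HIT  vc=[13, 5]
8: 0x150 (blk 21, set 1) → L1-HIT  vc=[13, 5]
9: 0xb4 (blk 11, set 3) → MISS  vc=[13, 5, 19]
10: 0xdd (blk 13, set 1) → VC-HIT  vc=[21, 5, 19]
11: 0xb9 (blk 11, set 3) → L1-HIT  vc=[21, 5, 19]
12: 0xb2 (blk 11, set 3) → L1-HIT  vc=[21, 5, 19]

SEQ = [MISS, L1-HIT, MISS, MISS, VC-HIT, MISS, VC-HIT, VC-HIT, L1-HIT, MISS, VC-HIT, L1-HIT, L1-HIT]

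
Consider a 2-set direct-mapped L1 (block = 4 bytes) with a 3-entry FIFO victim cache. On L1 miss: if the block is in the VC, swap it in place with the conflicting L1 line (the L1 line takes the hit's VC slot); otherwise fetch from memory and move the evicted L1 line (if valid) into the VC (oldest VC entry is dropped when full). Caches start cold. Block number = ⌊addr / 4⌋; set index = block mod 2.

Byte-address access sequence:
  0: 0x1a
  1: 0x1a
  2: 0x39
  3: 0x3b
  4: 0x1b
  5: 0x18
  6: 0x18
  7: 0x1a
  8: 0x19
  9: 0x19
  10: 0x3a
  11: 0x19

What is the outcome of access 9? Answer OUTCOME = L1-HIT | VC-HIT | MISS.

OUTCOME = L1-HIT

0: 0x1a (blk 6, set 0) → MISS  vc=[]
1: 0x1a (blk 6, set 0) → L1-HIT  vc=[]
2: 0x39 (blk 14, set 0) → MISS  vc=[6]
3: 0x3b (blk 14, set 0) → L1-HIT  vc=[6]
4: 0x1b (blk 6, set 0) → VC-HIT  vc=[14]
5: 0x18 (blk 6, set 0) → L1-HIT  vc=[14]
6: 0x18 (blk 6, set 0) → L1-HIT  vc=[14]
7: 0x1a (blk 6, set 0) → L1-HIT  vc=[14]
8: 0x19 (blk 6, set 0) → L1-HIT  vc=[14]
9: 0x19 (blk 6, set 0) → L1-HIT  vc=[14]
10: 0x3a (blk 14, set 0) → VC-HIT  vc=[6]
11: 0x19 (blk 6, set 0) → VC-HIT  vc=[14]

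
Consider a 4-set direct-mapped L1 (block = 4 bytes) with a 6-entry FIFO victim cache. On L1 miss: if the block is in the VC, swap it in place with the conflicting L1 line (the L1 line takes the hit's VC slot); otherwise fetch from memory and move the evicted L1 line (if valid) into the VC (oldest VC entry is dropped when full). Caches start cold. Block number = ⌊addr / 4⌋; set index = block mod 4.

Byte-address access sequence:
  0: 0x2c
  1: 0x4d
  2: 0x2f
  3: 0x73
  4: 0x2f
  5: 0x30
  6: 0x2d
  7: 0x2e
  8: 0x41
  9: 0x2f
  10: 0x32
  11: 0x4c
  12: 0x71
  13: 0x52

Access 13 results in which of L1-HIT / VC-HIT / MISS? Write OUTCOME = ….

#0 0x2c→b11/s3 MISS; vc=[]
#1 0x4d→b19/s3 MISS; vc=[11]
#2 0x2f→b11/s3 VC-HIT; vc=[19]
#3 0x73→b28/s0 MISS; vc=[19]
#4 0x2f→b11/s3 L1-HIT; vc=[19]
#5 0x30→b12/s0 MISS; vc=[19,28]
#6 0x2d→b11/s3 L1-HIT; vc=[19,28]
#7 0x2e→b11/s3 L1-HIT; vc=[19,28]
#8 0x41→b16/s0 MISS; vc=[19,28,12]
#9 0x2f→b11/s3 L1-HIT; vc=[19,28,12]
#10 0x32→b12/s0 VC-HIT; vc=[19,28,16]
#11 0x4c→b19/s3 VC-HIT; vc=[11,28,16]
#12 0x71→b28/s0 VC-HIT; vc=[11,12,16]
#13 0x52→b20/s0 MISS; vc=[11,12,16,28]

OUTCOME = MISS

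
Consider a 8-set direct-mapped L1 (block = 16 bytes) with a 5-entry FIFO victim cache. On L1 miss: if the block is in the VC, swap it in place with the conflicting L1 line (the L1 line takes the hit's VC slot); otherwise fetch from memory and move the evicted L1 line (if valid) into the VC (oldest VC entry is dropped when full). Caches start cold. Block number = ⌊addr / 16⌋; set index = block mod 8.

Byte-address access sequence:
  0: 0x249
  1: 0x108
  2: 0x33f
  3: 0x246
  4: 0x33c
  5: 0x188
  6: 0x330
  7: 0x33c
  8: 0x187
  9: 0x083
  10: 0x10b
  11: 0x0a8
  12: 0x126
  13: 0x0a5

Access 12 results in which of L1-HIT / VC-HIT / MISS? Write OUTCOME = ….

  [0] addr=0x249 blk=36 s=4: MISS | VC []
  [1] addr=0x108 blk=16 s=0: MISS | VC []
  [2] addr=0x33f blk=51 s=3: MISS | VC []
  [3] addr=0x246 blk=36 s=4: L1-HIT | VC []
  [4] addr=0x33c blk=51 s=3: L1-HIT | VC []
  [5] addr=0x188 blk=24 s=0: MISS | VC [16]
  [6] addr=0x330 blk=51 s=3: L1-HIT | VC [16]
  [7] addr=0x33c blk=51 s=3: L1-HIT | VC [16]
  [8] addr=0x187 blk=24 s=0: L1-HIT | VC [16]
  [9] addr=0x83 blk=8 s=0: MISS | VC [16, 24]
  [10] addr=0x10b blk=16 s=0: VC-HIT | VC [8, 24]
  [11] addr=0xa8 blk=10 s=2: MISS | VC [8, 24]
  [12] addr=0x126 blk=18 s=2: MISS | VC [8, 24, 10]
  [13] addr=0xa5 blk=10 s=2: VC-HIT | VC [8, 24, 18]

OUTCOME = MISS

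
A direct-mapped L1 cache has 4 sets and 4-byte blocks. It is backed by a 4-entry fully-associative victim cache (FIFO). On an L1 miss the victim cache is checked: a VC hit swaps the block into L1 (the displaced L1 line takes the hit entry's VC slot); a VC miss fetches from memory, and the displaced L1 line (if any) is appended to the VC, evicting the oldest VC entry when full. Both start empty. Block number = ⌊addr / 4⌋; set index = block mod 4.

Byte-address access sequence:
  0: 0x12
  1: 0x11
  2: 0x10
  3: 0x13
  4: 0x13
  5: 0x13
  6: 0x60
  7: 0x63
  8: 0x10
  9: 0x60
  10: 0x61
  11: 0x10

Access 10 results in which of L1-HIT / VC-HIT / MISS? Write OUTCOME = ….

  [0] addr=0x12 blk=4 s=0: MISS | VC []
  [1] addr=0x11 blk=4 s=0: L1-HIT | VC []
  [2] addr=0x10 blk=4 s=0: L1-HIT | VC []
  [3] addr=0x13 blk=4 s=0: L1-HIT | VC []
  [4] addr=0x13 blk=4 s=0: L1-HIT | VC []
  [5] addr=0x13 blk=4 s=0: L1-HIT | VC []
  [6] addr=0x60 blk=24 s=0: MISS | VC [4]
  [7] addr=0x63 blk=24 s=0: L1-HIT | VC [4]
  [8] addr=0x10 blk=4 s=0: VC-HIT | VC [24]
  [9] addr=0x60 blk=24 s=0: VC-HIT | VC [4]
  [10] addr=0x61 blk=24 s=0: L1-HIT | VC [4]
  [11] addr=0x10 blk=4 s=0: VC-HIT | VC [24]

OUTCOME = L1-HIT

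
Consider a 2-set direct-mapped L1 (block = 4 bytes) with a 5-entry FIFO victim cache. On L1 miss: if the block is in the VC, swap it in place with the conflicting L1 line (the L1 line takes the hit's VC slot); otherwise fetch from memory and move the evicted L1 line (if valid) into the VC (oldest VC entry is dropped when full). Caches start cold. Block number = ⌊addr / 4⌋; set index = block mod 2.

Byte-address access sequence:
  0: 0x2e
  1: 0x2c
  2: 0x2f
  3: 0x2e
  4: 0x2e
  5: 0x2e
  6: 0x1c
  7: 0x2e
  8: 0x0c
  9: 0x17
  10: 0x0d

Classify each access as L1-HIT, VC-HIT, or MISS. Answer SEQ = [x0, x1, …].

0: 0x2e (blk 11, set 1) → MISS  vc=[]
1: 0x2c (blk 11, set 1) → L1-HIT  vc=[]
2: 0x2f (blk 11, set 1) → L1-HIT  vc=[]
3: 0x2e (blk 11, set 1) → L1-HIT  vc=[]
4: 0x2e (blk 11, set 1) → L1-HIT  vc=[]
5: 0x2e (blk 11, set 1) → L1-HIT  vc=[]
6: 0x1c (blk 7, set 1) → MISS  vc=[11]
7: 0x2e (blk 11, set 1) → VC-HIT  vc=[7]
8: 0xc (blk 3, set 1) → MISS  vc=[7, 11]
9: 0x17 (blk 5, set 1) → MISS  vc=[7, 11, 3]
10: 0xd (blk 3, set 1) → VC-HIT  vc=[7, 11, 5]

SEQ = [MISS, L1-HIT, L1-HIT, L1-HIT, L1-HIT, L1-HIT, MISS, VC-HIT, MISS, MISS, VC-HIT]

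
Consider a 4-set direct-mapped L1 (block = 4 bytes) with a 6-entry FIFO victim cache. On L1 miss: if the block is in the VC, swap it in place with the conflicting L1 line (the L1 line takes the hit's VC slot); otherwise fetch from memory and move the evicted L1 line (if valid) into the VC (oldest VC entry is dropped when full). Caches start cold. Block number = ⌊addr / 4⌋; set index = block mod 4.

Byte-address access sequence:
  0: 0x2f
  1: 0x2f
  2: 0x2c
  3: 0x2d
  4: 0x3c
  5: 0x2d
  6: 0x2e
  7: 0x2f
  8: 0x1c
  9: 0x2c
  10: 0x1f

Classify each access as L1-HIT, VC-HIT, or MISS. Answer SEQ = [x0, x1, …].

SEQ = [MISS, L1-HIT, L1-HIT, L1-HIT, MISS, VC-HIT, L1-HIT, L1-HIT, MISS, VC-HIT, VC-HIT]

  [0] addr=0x2f blk=11 s=3: MISS | VC []
  [1] addr=0x2f blk=11 s=3: L1-HIT | VC []
  [2] addr=0x2c blk=11 s=3: L1-HIT | VC []
  [3] addr=0x2d blk=11 s=3: L1-HIT | VC []
  [4] addr=0x3c blk=15 s=3: MISS | VC [11]
  [5] addr=0x2d blk=11 s=3: VC-HIT | VC [15]
  [6] addr=0x2e blk=11 s=3: L1-HIT | VC [15]
  [7] addr=0x2f blk=11 s=3: L1-HIT | VC [15]
  [8] addr=0x1c blk=7 s=3: MISS | VC [15, 11]
  [9] addr=0x2c blk=11 s=3: VC-HIT | VC [15, 7]
  [10] addr=0x1f blk=7 s=3: VC-HIT | VC [15, 11]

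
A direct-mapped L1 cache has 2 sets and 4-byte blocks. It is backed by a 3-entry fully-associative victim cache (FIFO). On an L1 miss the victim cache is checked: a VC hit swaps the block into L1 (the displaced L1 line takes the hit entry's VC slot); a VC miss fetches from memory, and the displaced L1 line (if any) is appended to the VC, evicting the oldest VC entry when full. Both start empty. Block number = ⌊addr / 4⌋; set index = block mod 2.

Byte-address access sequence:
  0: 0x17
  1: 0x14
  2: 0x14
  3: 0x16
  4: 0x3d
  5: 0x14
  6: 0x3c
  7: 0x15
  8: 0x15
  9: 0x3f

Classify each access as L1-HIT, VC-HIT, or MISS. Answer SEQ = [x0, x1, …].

#0 0x17→b5/s1 MISS; vc=[]
#1 0x14→b5/s1 L1-HIT; vc=[]
#2 0x14→b5/s1 L1-HIT; vc=[]
#3 0x16→b5/s1 L1-HIT; vc=[]
#4 0x3d→b15/s1 MISS; vc=[5]
#5 0x14→b5/s1 VC-HIT; vc=[15]
#6 0x3c→b15/s1 VC-HIT; vc=[5]
#7 0x15→b5/s1 VC-HIT; vc=[15]
#8 0x15→b5/s1 L1-HIT; vc=[15]
#9 0x3f→b15/s1 VC-HIT; vc=[5]

SEQ = [MISS, L1-HIT, L1-HIT, L1-HIT, MISS, VC-HIT, VC-HIT, VC-HIT, L1-HIT, VC-HIT]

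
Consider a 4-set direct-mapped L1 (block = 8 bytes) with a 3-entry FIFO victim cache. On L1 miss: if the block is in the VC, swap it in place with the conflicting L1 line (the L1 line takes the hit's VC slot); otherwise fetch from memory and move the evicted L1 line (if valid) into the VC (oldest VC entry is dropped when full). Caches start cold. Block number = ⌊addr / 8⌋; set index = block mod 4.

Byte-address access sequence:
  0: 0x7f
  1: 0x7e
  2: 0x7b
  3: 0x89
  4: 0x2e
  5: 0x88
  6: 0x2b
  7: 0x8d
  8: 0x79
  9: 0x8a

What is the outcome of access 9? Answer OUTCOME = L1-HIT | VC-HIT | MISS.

OUTCOME = L1-HIT

#0 0x7f→b15/s3 MISS; vc=[]
#1 0x7e→b15/s3 L1-HIT; vc=[]
#2 0x7b→b15/s3 L1-HIT; vc=[]
#3 0x89→b17/s1 MISS; vc=[]
#4 0x2e→b5/s1 MISS; vc=[17]
#5 0x88→b17/s1 VC-HIT; vc=[5]
#6 0x2b→b5/s1 VC-HIT; vc=[17]
#7 0x8d→b17/s1 VC-HIT; vc=[5]
#8 0x79→b15/s3 L1-HIT; vc=[5]
#9 0x8a→b17/s1 L1-HIT; vc=[5]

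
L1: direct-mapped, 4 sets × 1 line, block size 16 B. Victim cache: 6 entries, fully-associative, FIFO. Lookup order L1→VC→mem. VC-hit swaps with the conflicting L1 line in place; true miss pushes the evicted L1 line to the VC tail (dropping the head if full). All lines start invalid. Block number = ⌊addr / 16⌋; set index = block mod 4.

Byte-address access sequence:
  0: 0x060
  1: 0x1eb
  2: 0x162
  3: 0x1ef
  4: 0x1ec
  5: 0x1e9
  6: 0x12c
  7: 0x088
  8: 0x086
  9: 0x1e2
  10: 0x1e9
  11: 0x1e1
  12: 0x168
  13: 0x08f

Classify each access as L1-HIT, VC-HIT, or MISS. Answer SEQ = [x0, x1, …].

SEQ = [MISS, MISS, MISS, VC-HIT, L1-HIT, L1-HIT, MISS, MISS, L1-HIT, VC-HIT, L1-HIT, L1-HIT, VC-HIT, L1-HIT]

  [0] addr=0x60 blk=6 s=2: MISS | VC []
  [1] addr=0x1eb blk=30 s=2: MISS | VC [6]
  [2] addr=0x162 blk=22 s=2: MISS | VC [6, 30]
  [3] addr=0x1ef blk=30 s=2: VC-HIT | VC [6, 22]
  [4] addr=0x1ec blk=30 s=2: L1-HIT | VC [6, 22]
  [5] addr=0x1e9 blk=30 s=2: L1-HIT | VC [6, 22]
  [6] addr=0x12c blk=18 s=2: MISS | VC [6, 22, 30]
  [7] addr=0x88 blk=8 s=0: MISS | VC [6, 22, 30]
  [8] addr=0x86 blk=8 s=0: L1-HIT | VC [6, 22, 30]
  [9] addr=0x1e2 blk=30 s=2: VC-HIT | VC [6, 22, 18]
  [10] addr=0x1e9 blk=30 s=2: L1-HIT | VC [6, 22, 18]
  [11] addr=0x1e1 blk=30 s=2: L1-HIT | VC [6, 22, 18]
  [12] addr=0x168 blk=22 s=2: VC-HIT | VC [6, 30, 18]
  [13] addr=0x8f blk=8 s=0: L1-HIT | VC [6, 30, 18]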